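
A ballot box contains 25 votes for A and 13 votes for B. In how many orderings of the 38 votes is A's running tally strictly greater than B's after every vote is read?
Strict-lead orderings = 1709984304

Total orderings of the 38 votes with 25 for A: C(38, 25) = 5414950296. By the Bertrand ballot formula (Cycle Lemma / reflection principle), the number of orderings in which A is strictly ahead of B throughout is (p − q)/(p + q) · C(p + q, p) = (25 − 13)/(25 + 13) · 5414950296 = 1709984304.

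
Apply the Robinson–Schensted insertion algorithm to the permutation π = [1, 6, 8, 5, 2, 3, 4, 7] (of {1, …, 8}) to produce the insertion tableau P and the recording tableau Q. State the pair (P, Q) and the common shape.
P = [1, 2, 3, 4, 7] / [5, 8] / [6];  Q = [1, 2, 3, 7, 8] / [4, 6] / [5];  common shape = (5, 2, 1)

Row-insert the values π_1, π_2, … into P one at a time, bumping the leftmost entry strictly greater than the inserted value down to the next row. The recording tableau Q records, in position (i, j), the step at which that cell was added to P.
  Insert 1 (step 1): P = [1];  Q = [1]
  Insert 6 (step 2): P = [1, 6];  Q = [1, 2]
  Insert 8 (step 3): P = [1, 6, 8];  Q = [1, 2, 3]
  Insert 5 (step 4): P = [1, 5, 8] / [6];  Q = [1, 2, 3] / [4]
  Insert 2 (step 5): P = [1, 2, 8] / [5] / [6];  Q = [1, 2, 3] / [4] / [5]
  Insert 3 (step 6): P = [1, 2, 3] / [5, 8] / [6];  Q = [1, 2, 3] / [4, 6] / [5]
  Insert 4 (step 7): P = [1, 2, 3, 4] / [5, 8] / [6];  Q = [1, 2, 3, 7] / [4, 6] / [5]
  Insert 7 (step 8): P = [1, 2, 3, 4, 7] / [5, 8] / [6];  Q = [1, 2, 3, 7, 8] / [4, 6] / [5]
Final shape: (5, 2, 1).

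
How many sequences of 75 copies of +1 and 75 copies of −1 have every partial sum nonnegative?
C_75 = 1221395654430378811828760722007962130791020

These ballot sequences are counted by the Catalan number C_n = (1/(n + 1)) · C(2n, n). For n = 75: C_75 = (1/76) · C(150, 75) = 92826069736708789698985814872605121940117520/76 = 1221395654430378811828760722007962130791020.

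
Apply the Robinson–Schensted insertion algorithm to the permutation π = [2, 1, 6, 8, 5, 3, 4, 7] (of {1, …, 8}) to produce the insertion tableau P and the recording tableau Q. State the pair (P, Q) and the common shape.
P = [1, 3, 4, 7] / [2, 5, 8] / [6];  Q = [1, 3, 4, 8] / [2, 5, 7] / [6];  common shape = (4, 3, 1)

Row-insert the values π_1, π_2, … into P one at a time, bumping the leftmost entry strictly greater than the inserted value down to the next row. The recording tableau Q records, in position (i, j), the step at which that cell was added to P.
  Insert 2 (step 1): P = [2];  Q = [1]
  Insert 1 (step 2): P = [1] / [2];  Q = [1] / [2]
  Insert 6 (step 3): P = [1, 6] / [2];  Q = [1, 3] / [2]
  Insert 8 (step 4): P = [1, 6, 8] / [2];  Q = [1, 3, 4] / [2]
  Insert 5 (step 5): P = [1, 5, 8] / [2, 6];  Q = [1, 3, 4] / [2, 5]
  Insert 3 (step 6): P = [1, 3, 8] / [2, 5] / [6];  Q = [1, 3, 4] / [2, 5] / [6]
  Insert 4 (step 7): P = [1, 3, 4] / [2, 5, 8] / [6];  Q = [1, 3, 4] / [2, 5, 7] / [6]
  Insert 7 (step 8): P = [1, 3, 4, 7] / [2, 5, 8] / [6];  Q = [1, 3, 4, 8] / [2, 5, 7] / [6]
Final shape: (4, 3, 1).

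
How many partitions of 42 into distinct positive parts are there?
q(42) = 1426

A partition into distinct parts is a strictly decreasing sequence summing to n. The recurrence d(n, m) = d(n, m−1) + d(n−m, m−1) (use part m at most once) with q(n) = d(n, n) gives q(42) = 1426. (Euler's theorem: # distinct-part partitions = # odd-part partitions.)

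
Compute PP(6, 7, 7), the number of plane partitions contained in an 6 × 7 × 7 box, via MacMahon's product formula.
PP(6, 7, 7) = 872299918503728

Evaluate the triple product over i = 1..6, j = 1..7, k = 1..7. The factors are (2/1) · (3/2) · (4/3) · (5/4) · (6/5) · (7/6) · (8/7) · (3/2) · … (294 factors total). The numerators and denominators telescope so the product is an integer; carrying out the multiplication exactly gives PP(6, 7, 7) = 872299918503728.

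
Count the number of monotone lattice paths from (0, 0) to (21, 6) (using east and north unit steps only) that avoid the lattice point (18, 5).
Number of paths = 161414

Total paths from (0, 0) to (21, 6): C(27, 21) = 296010. Paths through (18, 5): (paths (0, 0) → (18, 5)) × (paths (18, 5) → (21, 6)) = C(23, 18) · C(4, 3) = 33649 · 4 = 134596. Avoidance count = 296010 − 134596 = 161414.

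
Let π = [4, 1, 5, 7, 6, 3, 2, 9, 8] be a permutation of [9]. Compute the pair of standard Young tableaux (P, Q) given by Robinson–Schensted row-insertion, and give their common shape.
P = [1, 2, 6, 8] / [3, 5, 9] / [4] / [7];  Q = [1, 3, 4, 8] / [2, 5, 9] / [6] / [7];  common shape = (4, 3, 1, 1)

Row-insert the values π_1, π_2, … into P one at a time, bumping the leftmost entry strictly greater than the inserted value down to the next row. The recording tableau Q records, in position (i, j), the step at which that cell was added to P.
  Insert 4 (step 1): P = [4];  Q = [1]
  Insert 1 (step 2): P = [1] / [4];  Q = [1] / [2]
  Insert 5 (step 3): P = [1, 5] / [4];  Q = [1, 3] / [2]
  Insert 7 (step 4): P = [1, 5, 7] / [4];  Q = [1, 3, 4] / [2]
  Insert 6 (step 5): P = [1, 5, 6] / [4, 7];  Q = [1, 3, 4] / [2, 5]
  Insert 3 (step 6): P = [1, 3, 6] / [4, 5] / [7];  Q = [1, 3, 4] / [2, 5] / [6]
  Insert 2 (step 7): P = [1, 2, 6] / [3, 5] / [4] / [7];  Q = [1, 3, 4] / [2, 5] / [6] / [7]
  Insert 9 (step 8): P = [1, 2, 6, 9] / [3, 5] / [4] / [7];  Q = [1, 3, 4, 8] / [2, 5] / [6] / [7]
  Insert 8 (step 9): P = [1, 2, 6, 8] / [3, 5, 9] / [4] / [7];  Q = [1, 3, 4, 8] / [2, 5, 9] / [6] / [7]
Final shape: (4, 3, 1, 1).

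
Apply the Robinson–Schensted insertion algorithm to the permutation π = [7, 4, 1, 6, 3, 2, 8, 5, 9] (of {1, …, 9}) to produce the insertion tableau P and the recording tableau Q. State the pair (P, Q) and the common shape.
P = [1, 2, 5, 9] / [3, 6, 8] / [4] / [7];  Q = [1, 4, 7, 9] / [2, 5, 8] / [3] / [6];  common shape = (4, 3, 1, 1)

Row-insert the values π_1, π_2, … into P one at a time, bumping the leftmost entry strictly greater than the inserted value down to the next row. The recording tableau Q records, in position (i, j), the step at which that cell was added to P.
  Insert 7 (step 1): P = [7];  Q = [1]
  Insert 4 (step 2): P = [4] / [7];  Q = [1] / [2]
  Insert 1 (step 3): P = [1] / [4] / [7];  Q = [1] / [2] / [3]
  Insert 6 (step 4): P = [1, 6] / [4] / [7];  Q = [1, 4] / [2] / [3]
  Insert 3 (step 5): P = [1, 3] / [4, 6] / [7];  Q = [1, 4] / [2, 5] / [3]
  Insert 2 (step 6): P = [1, 2] / [3, 6] / [4] / [7];  Q = [1, 4] / [2, 5] / [3] / [6]
  Insert 8 (step 7): P = [1, 2, 8] / [3, 6] / [4] / [7];  Q = [1, 4, 7] / [2, 5] / [3] / [6]
  Insert 5 (step 8): P = [1, 2, 5] / [3, 6, 8] / [4] / [7];  Q = [1, 4, 7] / [2, 5, 8] / [3] / [6]
  Insert 9 (step 9): P = [1, 2, 5, 9] / [3, 6, 8] / [4] / [7];  Q = [1, 4, 7, 9] / [2, 5, 8] / [3] / [6]
Final shape: (4, 3, 1, 1).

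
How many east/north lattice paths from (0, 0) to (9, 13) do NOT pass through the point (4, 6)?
Number of paths = 331100

Total paths from (0, 0) to (9, 13): C(22, 9) = 497420. Paths through (4, 6): (paths (0, 0) → (4, 6)) × (paths (4, 6) → (9, 13)) = C(10, 4) · C(12, 5) = 210 · 792 = 166320. Avoidance count = 497420 − 166320 = 331100.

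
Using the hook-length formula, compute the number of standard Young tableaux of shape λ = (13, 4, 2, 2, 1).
# SYT of shape (13, 4, 2, 2, 1) = 54774720

Hook-length formula: f^λ = n! / Π hook(c), product over all cells c of the Young diagram. For λ = (13, 4, 2, 2, 1), n = 22 boxes. Hook lengths by row (left-to-right, top-to-bottom): [17, 15, 12, 11, 9, 8, 7, 6, 5, 4, 3, 2, 1]; [7, 5, 2, 1]; [4, 2]; [3, 1]; [1]. Product of hooks = 20520428544000. So f^λ = 22! / 20520428544000 = 1124000727777607680000 / 20520428544000 = 54774720.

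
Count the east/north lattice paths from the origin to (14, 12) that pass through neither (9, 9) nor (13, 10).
Number of paths = 4232082

Inclusion–exclusion. Total paths: C(26, 14) = 9657700. Through P₁: C(18, 9)·C(8, 5) = 2722720. Through P₂: C(23, 13)·C(3, 1) = 3432198. Since P₁ is strictly southwest of P₂, a monotone path through both must visit P₁ then P₂; paths through both = C(18, 9)·C(5, 4)·C(3, 1) = 729300. Avoid both = 9657700 − 2722720 − 3432198 + 729300 = 4232082.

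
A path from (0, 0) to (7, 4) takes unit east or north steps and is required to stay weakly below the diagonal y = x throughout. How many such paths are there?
Number of paths = 165

By the reflection principle (André's argument), the number of monotone paths to (7, 4) with n ≤ m that never go above y = x is C(11, 7) − C(11, 8) = 330 − 165 = 165.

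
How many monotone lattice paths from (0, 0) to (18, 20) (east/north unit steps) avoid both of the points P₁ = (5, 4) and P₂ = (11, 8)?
Number of paths = 22551987984

Inclusion–exclusion. Total paths: C(38, 18) = 33578000610. Through P₁: C(9, 5)·C(29, 13) = 8550853290. Through P₂: C(19, 11)·C(19, 7) = 3808425816. Since P₁ is strictly southwest of P₂, a monotone path through both must visit P₁ then P₂; paths through both = C(9, 5)·C(10, 6)·C(19, 7) = 1333266480. Avoid both = 33578000610 − 8550853290 − 3808425816 + 1333266480 = 22551987984.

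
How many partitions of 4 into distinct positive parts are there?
q(4) = 2

List partitions of 4 into distinct parts: 4, 3+1. There are q(4) = 2. (Euler: this equals the number of odd-part partitions of 4.)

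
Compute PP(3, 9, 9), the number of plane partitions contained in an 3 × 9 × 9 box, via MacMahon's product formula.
PP(3, 9, 9) = 1371597504992

Evaluate the triple product over i = 1..3, j = 1..9, k = 1..9. The factors are (2/1) · (3/2) · (4/3) · (5/4) · (6/5) · (7/6) · (8/7) · (9/8) · … (243 factors total). The numerators and denominators telescope so the product is an integer; carrying out the multiplication exactly gives PP(3, 9, 9) = 1371597504992.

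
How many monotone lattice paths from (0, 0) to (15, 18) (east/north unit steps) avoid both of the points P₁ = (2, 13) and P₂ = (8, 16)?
Number of paths = 1010099244

Inclusion–exclusion. Total paths: C(33, 15) = 1037158320. Through P₁: C(15, 2)·C(18, 13) = 899640. Through P₂: C(24, 8)·C(9, 7) = 26476956. Since P₁ is strictly southwest of P₂, a monotone path through both must visit P₁ then P₂; paths through both = C(15, 2)·C(9, 6)·C(9, 7) = 317520. Avoid both = 1037158320 − 899640 − 26476956 + 317520 = 1010099244.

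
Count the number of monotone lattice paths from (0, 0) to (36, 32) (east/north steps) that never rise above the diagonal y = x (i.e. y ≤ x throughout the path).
Number of paths = 3423885943288280470

By the reflection principle (André's argument), the number of monotone paths to (36, 32) with n ≤ m that never go above y = x is C(68, 36) − C(68, 37) = 25336755980333275478 − 21912870037044995008 = 3423885943288280470.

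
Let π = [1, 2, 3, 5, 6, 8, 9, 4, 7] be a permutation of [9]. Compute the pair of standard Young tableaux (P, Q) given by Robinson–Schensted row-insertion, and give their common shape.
P = [1, 2, 3, 4, 6, 7, 9] / [5, 8];  Q = [1, 2, 3, 4, 5, 6, 7] / [8, 9];  common shape = (7, 2)

Row-insert the values π_1, π_2, … into P one at a time, bumping the leftmost entry strictly greater than the inserted value down to the next row. The recording tableau Q records, in position (i, j), the step at which that cell was added to P.
  Insert 1 (step 1): P = [1];  Q = [1]
  Insert 2 (step 2): P = [1, 2];  Q = [1, 2]
  Insert 3 (step 3): P = [1, 2, 3];  Q = [1, 2, 3]
  Insert 5 (step 4): P = [1, 2, 3, 5];  Q = [1, 2, 3, 4]
  Insert 6 (step 5): P = [1, 2, 3, 5, 6];  Q = [1, 2, 3, 4, 5]
  Insert 8 (step 6): P = [1, 2, 3, 5, 6, 8];  Q = [1, 2, 3, 4, 5, 6]
  Insert 9 (step 7): P = [1, 2, 3, 5, 6, 8, 9];  Q = [1, 2, 3, 4, 5, 6, 7]
  Insert 4 (step 8): P = [1, 2, 3, 4, 6, 8, 9] / [5];  Q = [1, 2, 3, 4, 5, 6, 7] / [8]
  Insert 7 (step 9): P = [1, 2, 3, 4, 6, 7, 9] / [5, 8];  Q = [1, 2, 3, 4, 5, 6, 7] / [8, 9]
Final shape: (7, 2).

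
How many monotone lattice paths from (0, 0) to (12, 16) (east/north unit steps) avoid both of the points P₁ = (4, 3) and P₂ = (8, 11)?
Number of paths = 15959223

Inclusion–exclusion. Total paths: C(28, 12) = 30421755. Through P₁: C(7, 4)·C(21, 8) = 7122150. Through P₂: C(19, 8)·C(9, 4) = 9523332. Since P₁ is strictly southwest of P₂, a monotone path through both must visit P₁ then P₂; paths through both = C(7, 4)·C(12, 4)·C(9, 4) = 2182950. Avoid both = 30421755 − 7122150 − 9523332 + 2182950 = 15959223.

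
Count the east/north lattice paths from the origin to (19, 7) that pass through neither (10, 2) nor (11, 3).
Number of paths = 410828

Inclusion–exclusion. Total paths: C(26, 19) = 657800. Through P₁: C(12, 10)·C(14, 9) = 132132. Through P₂: C(14, 11)·C(12, 8) = 180180. Since P₁ is strictly southwest of P₂, a monotone path through both must visit P₁ then P₂; paths through both = C(12, 10)·C(2, 1)·C(12, 8) = 65340. Avoid both = 657800 − 132132 − 180180 + 65340 = 410828.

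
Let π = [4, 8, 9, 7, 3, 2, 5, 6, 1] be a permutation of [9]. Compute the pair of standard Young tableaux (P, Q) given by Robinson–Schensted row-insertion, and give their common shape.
P = [1, 5, 6] / [2, 7, 9] / [3] / [4] / [8];  Q = [1, 2, 3] / [4, 7, 8] / [5] / [6] / [9];  common shape = (3, 3, 1, 1, 1)

Row-insert the values π_1, π_2, … into P one at a time, bumping the leftmost entry strictly greater than the inserted value down to the next row. The recording tableau Q records, in position (i, j), the step at which that cell was added to P.
  Insert 4 (step 1): P = [4];  Q = [1]
  Insert 8 (step 2): P = [4, 8];  Q = [1, 2]
  Insert 9 (step 3): P = [4, 8, 9];  Q = [1, 2, 3]
  Insert 7 (step 4): P = [4, 7, 9] / [8];  Q = [1, 2, 3] / [4]
  Insert 3 (step 5): P = [3, 7, 9] / [4] / [8];  Q = [1, 2, 3] / [4] / [5]
  Insert 2 (step 6): P = [2, 7, 9] / [3] / [4] / [8];  Q = [1, 2, 3] / [4] / [5] / [6]
  Insert 5 (step 7): P = [2, 5, 9] / [3, 7] / [4] / [8];  Q = [1, 2, 3] / [4, 7] / [5] / [6]
  Insert 6 (step 8): P = [2, 5, 6] / [3, 7, 9] / [4] / [8];  Q = [1, 2, 3] / [4, 7, 8] / [5] / [6]
  Insert 1 (step 9): P = [1, 5, 6] / [2, 7, 9] / [3] / [4] / [8];  Q = [1, 2, 3] / [4, 7, 8] / [5] / [6] / [9]
Final shape: (3, 3, 1, 1, 1).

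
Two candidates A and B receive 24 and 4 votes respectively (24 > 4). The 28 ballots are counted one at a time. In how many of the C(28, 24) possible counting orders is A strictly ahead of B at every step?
Strict-lead orderings = 14625

Total orderings of the 28 votes with 24 for A: C(28, 24) = 20475. By the Bertrand ballot formula (Cycle Lemma / reflection principle), the number of orderings in which A is strictly ahead of B throughout is (p − q)/(p + q) · C(p + q, p) = (24 − 4)/(24 + 4) · 20475 = 14625.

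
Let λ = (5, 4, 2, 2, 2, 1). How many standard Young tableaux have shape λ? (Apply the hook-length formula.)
# SYT of shape (5, 4, 2, 2, 2, 1) = 630630

Hook-length formula: f^λ = n! / Π hook(c), product over all cells c of the Young diagram. For λ = (5, 4, 2, 2, 2, 1), n = 16 boxes. Hook lengths by row (left-to-right, top-to-bottom): [10, 8, 4, 3, 1]; [8, 6, 2, 1]; [5, 3]; [4, 2]; [3, 1]; [1]. Product of hooks = 33177600. So f^λ = 16! / 33177600 = 20922789888000 / 33177600 = 630630.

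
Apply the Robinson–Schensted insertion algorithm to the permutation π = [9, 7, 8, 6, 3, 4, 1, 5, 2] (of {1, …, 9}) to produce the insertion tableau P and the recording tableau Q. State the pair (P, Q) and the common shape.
P = [1, 2, 5] / [3, 4] / [6, 8] / [7] / [9];  Q = [1, 3, 8] / [2, 6] / [4, 9] / [5] / [7];  common shape = (3, 2, 2, 1, 1)

Row-insert the values π_1, π_2, … into P one at a time, bumping the leftmost entry strictly greater than the inserted value down to the next row. The recording tableau Q records, in position (i, j), the step at which that cell was added to P.
  Insert 9 (step 1): P = [9];  Q = [1]
  Insert 7 (step 2): P = [7] / [9];  Q = [1] / [2]
  Insert 8 (step 3): P = [7, 8] / [9];  Q = [1, 3] / [2]
  Insert 6 (step 4): P = [6, 8] / [7] / [9];  Q = [1, 3] / [2] / [4]
  Insert 3 (step 5): P = [3, 8] / [6] / [7] / [9];  Q = [1, 3] / [2] / [4] / [5]
  Insert 4 (step 6): P = [3, 4] / [6, 8] / [7] / [9];  Q = [1, 3] / [2, 6] / [4] / [5]
  Insert 1 (step 7): P = [1, 4] / [3, 8] / [6] / [7] / [9];  Q = [1, 3] / [2, 6] / [4] / [5] / [7]
  Insert 5 (step 8): P = [1, 4, 5] / [3, 8] / [6] / [7] / [9];  Q = [1, 3, 8] / [2, 6] / [4] / [5] / [7]
  Insert 2 (step 9): P = [1, 2, 5] / [3, 4] / [6, 8] / [7] / [9];  Q = [1, 3, 8] / [2, 6] / [4, 9] / [5] / [7]
Final shape: (3, 2, 2, 1, 1).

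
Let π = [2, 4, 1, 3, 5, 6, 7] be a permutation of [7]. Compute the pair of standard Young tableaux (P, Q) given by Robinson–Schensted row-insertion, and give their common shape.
P = [1, 3, 5, 6, 7] / [2, 4];  Q = [1, 2, 5, 6, 7] / [3, 4];  common shape = (5, 2)

Row-insert the values π_1, π_2, … into P one at a time, bumping the leftmost entry strictly greater than the inserted value down to the next row. The recording tableau Q records, in position (i, j), the step at which that cell was added to P.
  Insert 2 (step 1): P = [2];  Q = [1]
  Insert 4 (step 2): P = [2, 4];  Q = [1, 2]
  Insert 1 (step 3): P = [1, 4] / [2];  Q = [1, 2] / [3]
  Insert 3 (step 4): P = [1, 3] / [2, 4];  Q = [1, 2] / [3, 4]
  Insert 5 (step 5): P = [1, 3, 5] / [2, 4];  Q = [1, 2, 5] / [3, 4]
  Insert 6 (step 6): P = [1, 3, 5, 6] / [2, 4];  Q = [1, 2, 5, 6] / [3, 4]
  Insert 7 (step 7): P = [1, 3, 5, 6, 7] / [2, 4];  Q = [1, 2, 5, 6, 7] / [3, 4]
Final shape: (5, 2).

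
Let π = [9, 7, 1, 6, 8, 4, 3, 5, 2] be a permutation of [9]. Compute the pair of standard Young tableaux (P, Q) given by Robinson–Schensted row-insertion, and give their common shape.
P = [1, 2, 5] / [3, 8] / [4] / [6] / [7] / [9];  Q = [1, 4, 5] / [2, 8] / [3] / [6] / [7] / [9];  common shape = (3, 2, 1, 1, 1, 1)

Row-insert the values π_1, π_2, … into P one at a time, bumping the leftmost entry strictly greater than the inserted value down to the next row. The recording tableau Q records, in position (i, j), the step at which that cell was added to P.
  Insert 9 (step 1): P = [9];  Q = [1]
  Insert 7 (step 2): P = [7] / [9];  Q = [1] / [2]
  Insert 1 (step 3): P = [1] / [7] / [9];  Q = [1] / [2] / [3]
  Insert 6 (step 4): P = [1, 6] / [7] / [9];  Q = [1, 4] / [2] / [3]
  Insert 8 (step 5): P = [1, 6, 8] / [7] / [9];  Q = [1, 4, 5] / [2] / [3]
  Insert 4 (step 6): P = [1, 4, 8] / [6] / [7] / [9];  Q = [1, 4, 5] / [2] / [3] / [6]
  Insert 3 (step 7): P = [1, 3, 8] / [4] / [6] / [7] / [9];  Q = [1, 4, 5] / [2] / [3] / [6] / [7]
  Insert 5 (step 8): P = [1, 3, 5] / [4, 8] / [6] / [7] / [9];  Q = [1, 4, 5] / [2, 8] / [3] / [6] / [7]
  Insert 2 (step 9): P = [1, 2, 5] / [3, 8] / [4] / [6] / [7] / [9];  Q = [1, 4, 5] / [2, 8] / [3] / [6] / [7] / [9]
Final shape: (3, 2, 1, 1, 1, 1).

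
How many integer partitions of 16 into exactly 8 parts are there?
p(16, 8 parts) = 22

Partitions of n into exactly k parts ↔ partitions of n − k into at most k parts (subtract 1 from each part). For n = 16, k = 8, the partitions are: 9+1+1+1+1+1+1+1, 8+2+1+1+1+1+1+1, 7+3+1+1+1+1+1+1, 7+2+2+1+1+1+1+1, 6+4+1+1+1+1+1+1, 6+3+2+1+1+1+1+1, 6+2+2+2+1+1+1+1, 5+5+1+1+1+1+1+1, 5+4+2+1+1+1+1+1, 5+3+3+1+1+1+1+1, 5+3+2+2+1+1+1+1, 5+2+2+2+2+1+1+1, 4+4+3+1+1+1+1+1, 4+4+2+2+1+1+1+1, 4+3+3+2+1+1+1+1, 4+3+2+2+2+1+1+1, 4+2+2+2+2+2+1+1, 3+3+3+3+1+1+1+1, 3+3+3+2+2+1+1+1, 3+3+2+2+2+2+1+1, 3+2+2+2+2+2+2+1, 2+2+2+2+2+2+2+2. Count = 22.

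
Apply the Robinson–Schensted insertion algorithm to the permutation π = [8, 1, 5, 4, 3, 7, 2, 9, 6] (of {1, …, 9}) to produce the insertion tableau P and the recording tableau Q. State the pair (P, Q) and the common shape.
P = [1, 2, 6, 9] / [3, 7] / [4] / [5] / [8];  Q = [1, 3, 6, 8] / [2, 9] / [4] / [5] / [7];  common shape = (4, 2, 1, 1, 1)

Row-insert the values π_1, π_2, … into P one at a time, bumping the leftmost entry strictly greater than the inserted value down to the next row. The recording tableau Q records, in position (i, j), the step at which that cell was added to P.
  Insert 8 (step 1): P = [8];  Q = [1]
  Insert 1 (step 2): P = [1] / [8];  Q = [1] / [2]
  Insert 5 (step 3): P = [1, 5] / [8];  Q = [1, 3] / [2]
  Insert 4 (step 4): P = [1, 4] / [5] / [8];  Q = [1, 3] / [2] / [4]
  Insert 3 (step 5): P = [1, 3] / [4] / [5] / [8];  Q = [1, 3] / [2] / [4] / [5]
  Insert 7 (step 6): P = [1, 3, 7] / [4] / [5] / [8];  Q = [1, 3, 6] / [2] / [4] / [5]
  Insert 2 (step 7): P = [1, 2, 7] / [3] / [4] / [5] / [8];  Q = [1, 3, 6] / [2] / [4] / [5] / [7]
  Insert 9 (step 8): P = [1, 2, 7, 9] / [3] / [4] / [5] / [8];  Q = [1, 3, 6, 8] / [2] / [4] / [5] / [7]
  Insert 6 (step 9): P = [1, 2, 6, 9] / [3, 7] / [4] / [5] / [8];  Q = [1, 3, 6, 8] / [2, 9] / [4] / [5] / [7]
Final shape: (4, 2, 1, 1, 1).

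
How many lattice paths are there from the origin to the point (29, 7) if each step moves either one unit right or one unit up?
Number of paths = 8347680

A monotone lattice path from (0, 0) to (29, 7) consists of 29 east steps and 7 north steps in some order, so it is determined by which 29 of the 36 steps are east. The count is C(36, 29) = 8347680.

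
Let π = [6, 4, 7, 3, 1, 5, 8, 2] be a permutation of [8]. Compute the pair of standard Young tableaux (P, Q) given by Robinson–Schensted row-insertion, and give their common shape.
P = [1, 2, 8] / [3, 5] / [4, 7] / [6];  Q = [1, 3, 7] / [2, 6] / [4, 8] / [5];  common shape = (3, 2, 2, 1)

Row-insert the values π_1, π_2, … into P one at a time, bumping the leftmost entry strictly greater than the inserted value down to the next row. The recording tableau Q records, in position (i, j), the step at which that cell was added to P.
  Insert 6 (step 1): P = [6];  Q = [1]
  Insert 4 (step 2): P = [4] / [6];  Q = [1] / [2]
  Insert 7 (step 3): P = [4, 7] / [6];  Q = [1, 3] / [2]
  Insert 3 (step 4): P = [3, 7] / [4] / [6];  Q = [1, 3] / [2] / [4]
  Insert 1 (step 5): P = [1, 7] / [3] / [4] / [6];  Q = [1, 3] / [2] / [4] / [5]
  Insert 5 (step 6): P = [1, 5] / [3, 7] / [4] / [6];  Q = [1, 3] / [2, 6] / [4] / [5]
  Insert 8 (step 7): P = [1, 5, 8] / [3, 7] / [4] / [6];  Q = [1, 3, 7] / [2, 6] / [4] / [5]
  Insert 2 (step 8): P = [1, 2, 8] / [3, 5] / [4, 7] / [6];  Q = [1, 3, 7] / [2, 6] / [4, 8] / [5]
Final shape: (3, 2, 2, 1).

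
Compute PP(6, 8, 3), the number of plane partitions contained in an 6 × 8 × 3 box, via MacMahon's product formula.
PP(6, 8, 3) = 614083470

Evaluate the triple product over i = 1..6, j = 1..8, k = 1..3. The factors are (2/1) · (3/2) · (4/3) · (3/2) · (4/3) · (5/4) · (4/3) · (5/4) · … (144 factors total). The numerators and denominators telescope so the product is an integer; carrying out the multiplication exactly gives PP(6, 8, 3) = 614083470.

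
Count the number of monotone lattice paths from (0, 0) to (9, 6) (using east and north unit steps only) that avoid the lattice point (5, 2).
Number of paths = 3535

Total paths from (0, 0) to (9, 6): C(15, 9) = 5005. Paths through (5, 2): (paths (0, 0) → (5, 2)) × (paths (5, 2) → (9, 6)) = C(7, 5) · C(8, 4) = 21 · 70 = 1470. Avoidance count = 5005 − 1470 = 3535.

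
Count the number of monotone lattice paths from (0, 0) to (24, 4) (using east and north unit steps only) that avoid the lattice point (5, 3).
Number of paths = 19355

Total paths from (0, 0) to (24, 4): C(28, 24) = 20475. Paths through (5, 3): (paths (0, 0) → (5, 3)) × (paths (5, 3) → (24, 4)) = C(8, 5) · C(20, 19) = 56 · 20 = 1120. Avoidance count = 20475 − 1120 = 19355.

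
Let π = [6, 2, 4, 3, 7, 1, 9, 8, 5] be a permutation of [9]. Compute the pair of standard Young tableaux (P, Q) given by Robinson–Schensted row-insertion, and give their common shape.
P = [1, 3, 5, 8] / [2, 7] / [4, 9] / [6];  Q = [1, 3, 5, 7] / [2, 8] / [4, 9] / [6];  common shape = (4, 2, 2, 1)

Row-insert the values π_1, π_2, … into P one at a time, bumping the leftmost entry strictly greater than the inserted value down to the next row. The recording tableau Q records, in position (i, j), the step at which that cell was added to P.
  Insert 6 (step 1): P = [6];  Q = [1]
  Insert 2 (step 2): P = [2] / [6];  Q = [1] / [2]
  Insert 4 (step 3): P = [2, 4] / [6];  Q = [1, 3] / [2]
  Insert 3 (step 4): P = [2, 3] / [4] / [6];  Q = [1, 3] / [2] / [4]
  Insert 7 (step 5): P = [2, 3, 7] / [4] / [6];  Q = [1, 3, 5] / [2] / [4]
  Insert 1 (step 6): P = [1, 3, 7] / [2] / [4] / [6];  Q = [1, 3, 5] / [2] / [4] / [6]
  Insert 9 (step 7): P = [1, 3, 7, 9] / [2] / [4] / [6];  Q = [1, 3, 5, 7] / [2] / [4] / [6]
  Insert 8 (step 8): P = [1, 3, 7, 8] / [2, 9] / [4] / [6];  Q = [1, 3, 5, 7] / [2, 8] / [4] / [6]
  Insert 5 (step 9): P = [1, 3, 5, 8] / [2, 7] / [4, 9] / [6];  Q = [1, 3, 5, 7] / [2, 8] / [4, 9] / [6]
Final shape: (4, 2, 2, 1).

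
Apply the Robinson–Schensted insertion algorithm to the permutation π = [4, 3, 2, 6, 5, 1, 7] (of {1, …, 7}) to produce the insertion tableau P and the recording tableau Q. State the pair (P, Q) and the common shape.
P = [1, 5, 7] / [2, 6] / [3] / [4];  Q = [1, 4, 7] / [2, 5] / [3] / [6];  common shape = (3, 2, 1, 1)

Row-insert the values π_1, π_2, … into P one at a time, bumping the leftmost entry strictly greater than the inserted value down to the next row. The recording tableau Q records, in position (i, j), the step at which that cell was added to P.
  Insert 4 (step 1): P = [4];  Q = [1]
  Insert 3 (step 2): P = [3] / [4];  Q = [1] / [2]
  Insert 2 (step 3): P = [2] / [3] / [4];  Q = [1] / [2] / [3]
  Insert 6 (step 4): P = [2, 6] / [3] / [4];  Q = [1, 4] / [2] / [3]
  Insert 5 (step 5): P = [2, 5] / [3, 6] / [4];  Q = [1, 4] / [2, 5] / [3]
  Insert 1 (step 6): P = [1, 5] / [2, 6] / [3] / [4];  Q = [1, 4] / [2, 5] / [3] / [6]
  Insert 7 (step 7): P = [1, 5, 7] / [2, 6] / [3] / [4];  Q = [1, 4, 7] / [2, 5] / [3] / [6]
Final shape: (3, 2, 1, 1).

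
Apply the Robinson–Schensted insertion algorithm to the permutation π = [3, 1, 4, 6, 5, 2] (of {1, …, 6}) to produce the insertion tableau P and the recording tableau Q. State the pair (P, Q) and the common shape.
P = [1, 2, 5] / [3, 4] / [6];  Q = [1, 3, 4] / [2, 5] / [6];  common shape = (3, 2, 1)

Row-insert the values π_1, π_2, … into P one at a time, bumping the leftmost entry strictly greater than the inserted value down to the next row. The recording tableau Q records, in position (i, j), the step at which that cell was added to P.
  Insert 3 (step 1): P = [3];  Q = [1]
  Insert 1 (step 2): P = [1] / [3];  Q = [1] / [2]
  Insert 4 (step 3): P = [1, 4] / [3];  Q = [1, 3] / [2]
  Insert 6 (step 4): P = [1, 4, 6] / [3];  Q = [1, 3, 4] / [2]
  Insert 5 (step 5): P = [1, 4, 5] / [3, 6];  Q = [1, 3, 4] / [2, 5]
  Insert 2 (step 6): P = [1, 2, 5] / [3, 4] / [6];  Q = [1, 3, 4] / [2, 5] / [6]
Final shape: (3, 2, 1).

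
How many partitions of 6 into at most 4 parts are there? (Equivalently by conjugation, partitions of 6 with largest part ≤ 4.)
p(6, parts ≤ 4) = 9

Partitions of 6 with all parts ≤ 4: 4+2, 4+1+1, 3+3, 3+2+1, 3+1+1+1, 2+2+2, 2+2+1+1, 2+1+1+1+1, 1+1+1+1+1+1. Count = 9.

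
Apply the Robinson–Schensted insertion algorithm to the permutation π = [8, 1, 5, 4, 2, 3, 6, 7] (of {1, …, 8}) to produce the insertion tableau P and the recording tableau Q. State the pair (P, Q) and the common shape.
P = [1, 2, 3, 6, 7] / [4] / [5] / [8];  Q = [1, 3, 6, 7, 8] / [2] / [4] / [5];  common shape = (5, 1, 1, 1)

Row-insert the values π_1, π_2, … into P one at a time, bumping the leftmost entry strictly greater than the inserted value down to the next row. The recording tableau Q records, in position (i, j), the step at which that cell was added to P.
  Insert 8 (step 1): P = [8];  Q = [1]
  Insert 1 (step 2): P = [1] / [8];  Q = [1] / [2]
  Insert 5 (step 3): P = [1, 5] / [8];  Q = [1, 3] / [2]
  Insert 4 (step 4): P = [1, 4] / [5] / [8];  Q = [1, 3] / [2] / [4]
  Insert 2 (step 5): P = [1, 2] / [4] / [5] / [8];  Q = [1, 3] / [2] / [4] / [5]
  Insert 3 (step 6): P = [1, 2, 3] / [4] / [5] / [8];  Q = [1, 3, 6] / [2] / [4] / [5]
  Insert 6 (step 7): P = [1, 2, 3, 6] / [4] / [5] / [8];  Q = [1, 3, 6, 7] / [2] / [4] / [5]
  Insert 7 (step 8): P = [1, 2, 3, 6, 7] / [4] / [5] / [8];  Q = [1, 3, 6, 7, 8] / [2] / [4] / [5]
Final shape: (5, 1, 1, 1).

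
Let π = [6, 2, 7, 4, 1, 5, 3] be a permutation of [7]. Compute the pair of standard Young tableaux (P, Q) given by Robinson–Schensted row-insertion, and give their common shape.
P = [1, 3, 5] / [2, 4] / [6, 7];  Q = [1, 3, 6] / [2, 4] / [5, 7];  common shape = (3, 2, 2)

Row-insert the values π_1, π_2, … into P one at a time, bumping the leftmost entry strictly greater than the inserted value down to the next row. The recording tableau Q records, in position (i, j), the step at which that cell was added to P.
  Insert 6 (step 1): P = [6];  Q = [1]
  Insert 2 (step 2): P = [2] / [6];  Q = [1] / [2]
  Insert 7 (step 3): P = [2, 7] / [6];  Q = [1, 3] / [2]
  Insert 4 (step 4): P = [2, 4] / [6, 7];  Q = [1, 3] / [2, 4]
  Insert 1 (step 5): P = [1, 4] / [2, 7] / [6];  Q = [1, 3] / [2, 4] / [5]
  Insert 5 (step 6): P = [1, 4, 5] / [2, 7] / [6];  Q = [1, 3, 6] / [2, 4] / [5]
  Insert 3 (step 7): P = [1, 3, 5] / [2, 4] / [6, 7];  Q = [1, 3, 6] / [2, 4] / [5, 7]
Final shape: (3, 2, 2).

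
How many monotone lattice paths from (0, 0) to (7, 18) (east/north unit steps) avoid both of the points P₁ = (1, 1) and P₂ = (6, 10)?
Number of paths = 242770

Inclusion–exclusion. Total paths: C(25, 7) = 480700. Through P₁: C(2, 1)·C(23, 6) = 201894. Through P₂: C(16, 6)·C(9, 1) = 72072. Since P₁ is strictly southwest of P₂, a monotone path through both must visit P₁ then P₂; paths through both = C(2, 1)·C(14, 5)·C(9, 1) = 36036. Avoid both = 480700 − 201894 − 72072 + 36036 = 242770.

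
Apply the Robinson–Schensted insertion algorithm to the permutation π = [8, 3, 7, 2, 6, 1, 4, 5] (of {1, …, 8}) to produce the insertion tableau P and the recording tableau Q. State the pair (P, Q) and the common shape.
P = [1, 4, 5] / [2, 6] / [3, 7] / [8];  Q = [1, 3, 8] / [2, 5] / [4, 7] / [6];  common shape = (3, 2, 2, 1)

Row-insert the values π_1, π_2, … into P one at a time, bumping the leftmost entry strictly greater than the inserted value down to the next row. The recording tableau Q records, in position (i, j), the step at which that cell was added to P.
  Insert 8 (step 1): P = [8];  Q = [1]
  Insert 3 (step 2): P = [3] / [8];  Q = [1] / [2]
  Insert 7 (step 3): P = [3, 7] / [8];  Q = [1, 3] / [2]
  Insert 2 (step 4): P = [2, 7] / [3] / [8];  Q = [1, 3] / [2] / [4]
  Insert 6 (step 5): P = [2, 6] / [3, 7] / [8];  Q = [1, 3] / [2, 5] / [4]
  Insert 1 (step 6): P = [1, 6] / [2, 7] / [3] / [8];  Q = [1, 3] / [2, 5] / [4] / [6]
  Insert 4 (step 7): P = [1, 4] / [2, 6] / [3, 7] / [8];  Q = [1, 3] / [2, 5] / [4, 7] / [6]
  Insert 5 (step 8): P = [1, 4, 5] / [2, 6] / [3, 7] / [8];  Q = [1, 3, 8] / [2, 5] / [4, 7] / [6]
Final shape: (3, 2, 2, 1).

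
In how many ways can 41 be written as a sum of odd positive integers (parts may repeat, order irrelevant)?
p_odd(41) = 1260

Enumerate partitions using only odd parts via the recurrence o(n, m) = o(n, m−2) + o(n−m, m) over odd m, starting from the largest odd part ≤ n. This gives p_odd(41) = 1260. (Euler's theorem: equals the count of distinct-part partitions.)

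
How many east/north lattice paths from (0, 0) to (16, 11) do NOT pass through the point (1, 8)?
Number of paths = 13030551

Total paths from (0, 0) to (16, 11): C(27, 16) = 13037895. Paths through (1, 8): (paths (0, 0) → (1, 8)) × (paths (1, 8) → (16, 11)) = C(9, 1) · C(18, 15) = 9 · 816 = 7344. Avoidance count = 13037895 − 7344 = 13030551.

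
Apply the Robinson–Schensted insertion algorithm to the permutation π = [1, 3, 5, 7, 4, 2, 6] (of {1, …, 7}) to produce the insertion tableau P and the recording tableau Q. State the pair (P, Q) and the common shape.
P = [1, 2, 4, 6] / [3, 7] / [5];  Q = [1, 2, 3, 4] / [5, 7] / [6];  common shape = (4, 2, 1)

Row-insert the values π_1, π_2, … into P one at a time, bumping the leftmost entry strictly greater than the inserted value down to the next row. The recording tableau Q records, in position (i, j), the step at which that cell was added to P.
  Insert 1 (step 1): P = [1];  Q = [1]
  Insert 3 (step 2): P = [1, 3];  Q = [1, 2]
  Insert 5 (step 3): P = [1, 3, 5];  Q = [1, 2, 3]
  Insert 7 (step 4): P = [1, 3, 5, 7];  Q = [1, 2, 3, 4]
  Insert 4 (step 5): P = [1, 3, 4, 7] / [5];  Q = [1, 2, 3, 4] / [5]
  Insert 2 (step 6): P = [1, 2, 4, 7] / [3] / [5];  Q = [1, 2, 3, 4] / [5] / [6]
  Insert 6 (step 7): P = [1, 2, 4, 6] / [3, 7] / [5];  Q = [1, 2, 3, 4] / [5, 7] / [6]
Final shape: (4, 2, 1).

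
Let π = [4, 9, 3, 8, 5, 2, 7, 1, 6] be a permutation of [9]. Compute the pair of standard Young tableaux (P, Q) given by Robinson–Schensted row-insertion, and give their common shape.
P = [1, 5, 6] / [2, 7] / [3, 8] / [4] / [9];  Q = [1, 2, 7] / [3, 4] / [5, 9] / [6] / [8];  common shape = (3, 2, 2, 1, 1)

Row-insert the values π_1, π_2, … into P one at a time, bumping the leftmost entry strictly greater than the inserted value down to the next row. The recording tableau Q records, in position (i, j), the step at which that cell was added to P.
  Insert 4 (step 1): P = [4];  Q = [1]
  Insert 9 (step 2): P = [4, 9];  Q = [1, 2]
  Insert 3 (step 3): P = [3, 9] / [4];  Q = [1, 2] / [3]
  Insert 8 (step 4): P = [3, 8] / [4, 9];  Q = [1, 2] / [3, 4]
  Insert 5 (step 5): P = [3, 5] / [4, 8] / [9];  Q = [1, 2] / [3, 4] / [5]
  Insert 2 (step 6): P = [2, 5] / [3, 8] / [4] / [9];  Q = [1, 2] / [3, 4] / [5] / [6]
  Insert 7 (step 7): P = [2, 5, 7] / [3, 8] / [4] / [9];  Q = [1, 2, 7] / [3, 4] / [5] / [6]
  Insert 1 (step 8): P = [1, 5, 7] / [2, 8] / [3] / [4] / [9];  Q = [1, 2, 7] / [3, 4] / [5] / [6] / [8]
  Insert 6 (step 9): P = [1, 5, 6] / [2, 7] / [3, 8] / [4] / [9];  Q = [1, 2, 7] / [3, 4] / [5, 9] / [6] / [8]
Final shape: (3, 2, 2, 1, 1).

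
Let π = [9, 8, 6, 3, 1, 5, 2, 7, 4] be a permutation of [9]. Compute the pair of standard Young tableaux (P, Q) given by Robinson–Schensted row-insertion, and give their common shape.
P = [1, 2, 4] / [3, 5, 7] / [6] / [8] / [9];  Q = [1, 6, 8] / [2, 7, 9] / [3] / [4] / [5];  common shape = (3, 3, 1, 1, 1)

Row-insert the values π_1, π_2, … into P one at a time, bumping the leftmost entry strictly greater than the inserted value down to the next row. The recording tableau Q records, in position (i, j), the step at which that cell was added to P.
  Insert 9 (step 1): P = [9];  Q = [1]
  Insert 8 (step 2): P = [8] / [9];  Q = [1] / [2]
  Insert 6 (step 3): P = [6] / [8] / [9];  Q = [1] / [2] / [3]
  Insert 3 (step 4): P = [3] / [6] / [8] / [9];  Q = [1] / [2] / [3] / [4]
  Insert 1 (step 5): P = [1] / [3] / [6] / [8] / [9];  Q = [1] / [2] / [3] / [4] / [5]
  Insert 5 (step 6): P = [1, 5] / [3] / [6] / [8] / [9];  Q = [1, 6] / [2] / [3] / [4] / [5]
  Insert 2 (step 7): P = [1, 2] / [3, 5] / [6] / [8] / [9];  Q = [1, 6] / [2, 7] / [3] / [4] / [5]
  Insert 7 (step 8): P = [1, 2, 7] / [3, 5] / [6] / [8] / [9];  Q = [1, 6, 8] / [2, 7] / [3] / [4] / [5]
  Insert 4 (step 9): P = [1, 2, 4] / [3, 5, 7] / [6] / [8] / [9];  Q = [1, 6, 8] / [2, 7, 9] / [3] / [4] / [5]
Final shape: (3, 3, 1, 1, 1).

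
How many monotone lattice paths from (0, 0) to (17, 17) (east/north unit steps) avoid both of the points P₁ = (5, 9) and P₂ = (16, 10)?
Number of paths = 2039112592

Inclusion–exclusion. Total paths: C(34, 17) = 2333606220. Through P₁: C(14, 5)·C(20, 12) = 252191940. Through P₂: C(26, 16)·C(8, 1) = 42493880. Since P₁ is strictly southwest of P₂, a monotone path through both must visit P₁ then P₂; paths through both = C(14, 5)·C(12, 11)·C(8, 1) = 192192. Avoid both = 2333606220 − 252191940 − 42493880 + 192192 = 2039112592.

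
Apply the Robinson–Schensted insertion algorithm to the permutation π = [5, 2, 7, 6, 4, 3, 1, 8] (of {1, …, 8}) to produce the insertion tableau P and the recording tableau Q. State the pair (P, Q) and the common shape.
P = [1, 3, 8] / [2, 6] / [4] / [5] / [7];  Q = [1, 3, 8] / [2, 4] / [5] / [6] / [7];  common shape = (3, 2, 1, 1, 1)

Row-insert the values π_1, π_2, … into P one at a time, bumping the leftmost entry strictly greater than the inserted value down to the next row. The recording tableau Q records, in position (i, j), the step at which that cell was added to P.
  Insert 5 (step 1): P = [5];  Q = [1]
  Insert 2 (step 2): P = [2] / [5];  Q = [1] / [2]
  Insert 7 (step 3): P = [2, 7] / [5];  Q = [1, 3] / [2]
  Insert 6 (step 4): P = [2, 6] / [5, 7];  Q = [1, 3] / [2, 4]
  Insert 4 (step 5): P = [2, 4] / [5, 6] / [7];  Q = [1, 3] / [2, 4] / [5]
  Insert 3 (step 6): P = [2, 3] / [4, 6] / [5] / [7];  Q = [1, 3] / [2, 4] / [5] / [6]
  Insert 1 (step 7): P = [1, 3] / [2, 6] / [4] / [5] / [7];  Q = [1, 3] / [2, 4] / [5] / [6] / [7]
  Insert 8 (step 8): P = [1, 3, 8] / [2, 6] / [4] / [5] / [7];  Q = [1, 3, 8] / [2, 4] / [5] / [6] / [7]
Final shape: (3, 2, 1, 1, 1).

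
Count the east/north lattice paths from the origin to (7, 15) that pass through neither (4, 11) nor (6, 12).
Number of paths = 64893

Inclusion–exclusion. Total paths: C(22, 7) = 170544. Through P₁: C(15, 4)·C(7, 3) = 47775. Through P₂: C(18, 6)·C(4, 1) = 74256. Since P₁ is strictly southwest of P₂, a monotone path through both must visit P₁ then P₂; paths through both = C(15, 4)·C(3, 2)·C(4, 1) = 16380. Avoid both = 170544 − 47775 − 74256 + 16380 = 64893.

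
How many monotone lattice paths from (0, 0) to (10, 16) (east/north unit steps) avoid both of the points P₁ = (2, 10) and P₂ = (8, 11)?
Number of paths = 3536017

Inclusion–exclusion. Total paths: C(26, 10) = 5311735. Through P₁: C(12, 2)·C(14, 8) = 198198. Through P₂: C(19, 8)·C(7, 2) = 1587222. Since P₁ is strictly southwest of P₂, a monotone path through both must visit P₁ then P₂; paths through both = C(12, 2)·C(7, 6)·C(7, 2) = 9702. Avoid both = 5311735 − 198198 − 1587222 + 9702 = 3536017.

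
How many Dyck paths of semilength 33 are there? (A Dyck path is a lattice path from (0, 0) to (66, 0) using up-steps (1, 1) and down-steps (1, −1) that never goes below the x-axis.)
C_33 = 212336130412243110

These Dyck paths are counted by the Catalan number C_n = (1/(n + 1)) · C(2n, n). For n = 33: C_33 = (1/34) · C(66, 33) = 7219428434016265740/34 = 212336130412243110.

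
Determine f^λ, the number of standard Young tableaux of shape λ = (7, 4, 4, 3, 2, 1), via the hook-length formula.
# SYT of shape (7, 4, 4, 3, 2, 1) = 814773960

Hook-length formula: f^λ = n! / Π hook(c), product over all cells c of the Young diagram. For λ = (7, 4, 4, 3, 2, 1), n = 21 boxes. Hook lengths by row (left-to-right, top-to-bottom): [12, 10, 8, 6, 3, 2, 1]; [8, 6, 4, 2]; [7, 5, 3, 1]; [5, 3, 1]; [3, 1]; [1]. Product of hooks = 62705664000. So f^λ = 21! / 62705664000 = 51090942171709440000 / 62705664000 = 814773960.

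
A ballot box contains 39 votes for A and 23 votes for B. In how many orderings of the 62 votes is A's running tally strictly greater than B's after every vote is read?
Strict-lead orderings = 15400866695524800

Total orderings of the 62 votes with 39 for A: C(62, 39) = 59678358445158600. By the Bertrand ballot formula (Cycle Lemma / reflection principle), the number of orderings in which A is strictly ahead of B throughout is (p − q)/(p + q) · C(p + q, p) = (39 − 23)/(39 + 23) · 59678358445158600 = 15400866695524800.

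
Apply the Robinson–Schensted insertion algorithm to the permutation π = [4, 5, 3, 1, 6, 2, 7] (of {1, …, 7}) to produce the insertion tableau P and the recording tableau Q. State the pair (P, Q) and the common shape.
P = [1, 2, 6, 7] / [3, 5] / [4];  Q = [1, 2, 5, 7] / [3, 6] / [4];  common shape = (4, 2, 1)

Row-insert the values π_1, π_2, … into P one at a time, bumping the leftmost entry strictly greater than the inserted value down to the next row. The recording tableau Q records, in position (i, j), the step at which that cell was added to P.
  Insert 4 (step 1): P = [4];  Q = [1]
  Insert 5 (step 2): P = [4, 5];  Q = [1, 2]
  Insert 3 (step 3): P = [3, 5] / [4];  Q = [1, 2] / [3]
  Insert 1 (step 4): P = [1, 5] / [3] / [4];  Q = [1, 2] / [3] / [4]
  Insert 6 (step 5): P = [1, 5, 6] / [3] / [4];  Q = [1, 2, 5] / [3] / [4]
  Insert 2 (step 6): P = [1, 2, 6] / [3, 5] / [4];  Q = [1, 2, 5] / [3, 6] / [4]
  Insert 7 (step 7): P = [1, 2, 6, 7] / [3, 5] / [4];  Q = [1, 2, 5, 7] / [3, 6] / [4]
Final shape: (4, 2, 1).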